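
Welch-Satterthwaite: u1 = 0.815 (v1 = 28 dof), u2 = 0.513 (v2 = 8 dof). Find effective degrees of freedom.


uc = sqrt(u1^2 + u2^2) = sqrt(0.815^2 + 0.513^2) = 0.96301298
v_eff = uc^4 / (u1^4/v1 + u2^4/v2)
= 0.96301298^4 / (0.815^4/28 + 0.513^4/8)
= 0.86005963 / 0.024414199
v_eff = 35.2278

35.2278


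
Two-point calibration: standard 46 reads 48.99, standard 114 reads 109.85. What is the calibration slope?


slope = (y2 - y1) / (x2 - x1)
= (109.85 - 48.99) / (114 - 46)
= 60.8600 / 68
= 0.8950

0.8950


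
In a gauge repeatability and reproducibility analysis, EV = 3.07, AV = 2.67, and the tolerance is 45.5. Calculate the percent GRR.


GRR = sqrt(EV^2 + AV^2) = sqrt(3.07^2 + 2.67^2) = 4.0686361
%GRR = GRR / tol * 100 = 4.0686361 / 45.5 * 100
%GRR = 8.9421

8.9421


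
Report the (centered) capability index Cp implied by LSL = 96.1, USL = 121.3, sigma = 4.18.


Cp = (USL - LSL) / (6 * sigma)
= (121.3 - 96.1) / (6 * 4.18)
= 25.2000 / 25.0800
= 1.0048

1.0048


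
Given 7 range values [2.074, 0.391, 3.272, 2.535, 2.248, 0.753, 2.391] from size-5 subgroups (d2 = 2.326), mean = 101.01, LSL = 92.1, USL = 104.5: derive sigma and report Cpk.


R_bar = (2.074 + 0.391 + 3.272 + 2.535 + 2.248 + 0.753 + 2.391) / 7 = 1.952
sigma = R_bar / d2 = 1.952 / 2.326 = 0.83920894
Cp = (USL - LSL)/(6*sigma) = (104.5 - 92.1)/(6*0.83920894) = 2.4626
Cpu = (104.5 - 101.01)/(3*0.83920894) = 1.3862
Cpl = (101.01 - 92.1)/(3*0.83920894) = 3.5390
Cpk = min(Cpu, Cpl) = 1.3862

1.3862


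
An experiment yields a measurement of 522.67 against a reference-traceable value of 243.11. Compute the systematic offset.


Systematic error = measured - true
= 522.67 - 243.11
= 279.5600

279.5600


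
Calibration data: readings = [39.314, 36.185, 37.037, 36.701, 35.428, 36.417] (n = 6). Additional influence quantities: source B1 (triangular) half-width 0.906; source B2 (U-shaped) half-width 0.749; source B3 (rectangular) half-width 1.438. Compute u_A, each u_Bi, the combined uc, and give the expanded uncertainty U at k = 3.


mean = (39.314 + 36.185 + 37.037 + 36.701 + 35.428 + 36.417) / 6 = 36.847
s = sqrt(sum((x - mean)^2)/(n-1)) = 1.3251573
u_A = s / sqrt(n) = 1.3251573 / sqrt(6) = 0.5409932
u_B1 = 0.906 / sqrt(6) = 0.36987295
u_B2 = 0.749 / sqrt(2) = 0.52962298
u_B3 = 1.438 / sqrt(3) = 0.83022969
uc = sqrt(0.5409932^2 + 0.36987295^2 + 0.52962298^2 + 0.83022969^2) = 1.1829038
U = k * uc = 3 * 1.1829038
U = 3.5487

3.5487


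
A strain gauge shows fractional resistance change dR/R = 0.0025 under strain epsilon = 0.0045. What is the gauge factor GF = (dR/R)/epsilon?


GF = (dR/R) / epsilon
= 0.0025 / 0.0045
= 0.5556

0.5556


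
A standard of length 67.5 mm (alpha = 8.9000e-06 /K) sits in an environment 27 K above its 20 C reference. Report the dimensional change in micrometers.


dL = L * alpha * dT
= 67.5 * 8.9000e-06 * 27
= 0.0162203 mm
dL_um = 0.0162203 * 1000 = 16.2203 um

16.2203


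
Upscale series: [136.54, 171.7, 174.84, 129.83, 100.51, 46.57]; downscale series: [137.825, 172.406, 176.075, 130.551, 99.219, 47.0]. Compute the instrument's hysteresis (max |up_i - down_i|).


|136.54 - 137.825| = 1.2850
|171.7 - 172.406| = 0.7060
|174.84 - 176.075| = 1.2350
|129.83 - 130.551| = 0.7210
|100.51 - 99.219| = 1.2910
|46.57 - 47.0| = 0.4300
hysteresis = max(diffs) = 1.2910

1.2910


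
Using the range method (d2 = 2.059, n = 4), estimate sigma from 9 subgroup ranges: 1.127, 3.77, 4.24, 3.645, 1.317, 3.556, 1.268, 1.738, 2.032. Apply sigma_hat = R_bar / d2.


R_bar = (1.127 + 3.77 + 4.24 + 3.645 + 1.317 + 3.556 + 1.268 + 1.738 + 2.032) / 9
R_bar = 22.693 / 9 = 2.5214444
sigma_hat = R_bar / d2 = 2.5214444 / 2.059 = 1.2246

1.2246


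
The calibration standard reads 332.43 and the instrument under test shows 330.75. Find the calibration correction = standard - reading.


Correction = standard - reading
= 332.43 - 330.75
= 1.6800

1.6800


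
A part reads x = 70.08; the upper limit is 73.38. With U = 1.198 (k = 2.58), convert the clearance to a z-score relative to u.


u = U / k = 1.198 / 2.58 = 0.46434109
margin = |USL - x| = |73.38 - 70.08| = 3.3
z = margin / u = 3.3 / 0.46434109
z = 7.1068

7.1068


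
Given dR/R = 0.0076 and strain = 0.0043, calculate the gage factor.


GF = (dR/R) / epsilon
= 0.0076 / 0.0043
= 1.7674

1.7674


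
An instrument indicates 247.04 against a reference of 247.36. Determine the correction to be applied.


Correction = standard - reading
= 247.36 - 247.04
= 0.3200

0.3200


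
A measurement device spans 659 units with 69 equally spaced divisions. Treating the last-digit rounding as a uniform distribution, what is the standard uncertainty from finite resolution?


resolution = range / divisions
resolution = 659 / 69 = 9.5507246
u_res = resolution / (2*sqrt(3))
u_res = 9.5507246 / 3.4641016
u_res = 2.7571

2.7571


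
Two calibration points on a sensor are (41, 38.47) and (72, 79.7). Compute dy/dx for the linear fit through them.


slope = (y2 - y1) / (x2 - x1)
= (79.7 - 38.47) / (72 - 41)
= 41.2300 / 31
= 1.3300

1.3300


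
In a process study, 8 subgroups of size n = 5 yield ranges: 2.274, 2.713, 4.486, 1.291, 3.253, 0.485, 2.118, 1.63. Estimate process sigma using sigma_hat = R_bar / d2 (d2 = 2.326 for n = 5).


R_bar = (2.274 + 2.713 + 4.486 + 1.291 + 3.253 + 0.485 + 2.118 + 1.63) / 8
R_bar = 18.25 / 8 = 2.28125
sigma_hat = R_bar / d2 = 2.28125 / 2.326 = 0.9808

0.9808


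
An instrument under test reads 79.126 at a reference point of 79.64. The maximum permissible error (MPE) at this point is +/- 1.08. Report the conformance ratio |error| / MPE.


e = indication - reference = 79.126 - 79.64 = -0.5140
|e| = 0.5140
ratio = |e| / MPE = 0.5140 / 1.08
ratio = 0.4759

0.4759


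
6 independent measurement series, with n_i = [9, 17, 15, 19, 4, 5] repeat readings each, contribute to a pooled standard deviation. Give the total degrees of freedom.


nu = sum_i (n_i - 1)
nu = ((9 - 1) + (17 - 1) + (15 - 1) + (19 - 1) + (4 - 1) + (5 - 1))
nu = 8 + 16 + 14 + 18 + 3 + 4
nu = 63

63


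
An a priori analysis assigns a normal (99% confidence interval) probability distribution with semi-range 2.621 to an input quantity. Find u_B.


u_B = half_width / 2.576
u_B = 2.621 / 2.576
u_B = 1.0175

1.0175


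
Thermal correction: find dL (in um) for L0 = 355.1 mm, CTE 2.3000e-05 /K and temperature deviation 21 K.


dL = L * alpha * dT
= 355.1 * 2.3000e-05 * 21
= 0.1715133 mm
dL_um = 0.1715133 * 1000 = 171.5133 um

171.5133


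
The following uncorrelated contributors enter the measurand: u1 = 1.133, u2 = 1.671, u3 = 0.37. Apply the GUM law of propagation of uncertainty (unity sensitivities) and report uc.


uc = sqrt(1.133^2 + 1.671^2 + 0.37^2)
uc = sqrt(4.21283)
uc = 2.0525

2.0525


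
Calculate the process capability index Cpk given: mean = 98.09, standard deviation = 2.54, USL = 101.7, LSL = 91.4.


Cpu = (USL - mean) / (3*sigma) = (101.7 - 98.09) / (3*2.54) = 0.4738
Cpl = (mean - LSL) / (3*sigma) = (98.09 - 91.4) / (3*2.54) = 0.8780
Cpk = min(Cpu, Cpl) = 0.4738

0.4738


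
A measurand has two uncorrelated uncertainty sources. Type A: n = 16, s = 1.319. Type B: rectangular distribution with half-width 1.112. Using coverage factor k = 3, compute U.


u_A = s / sqrt(n) = 1.319 / sqrt(16) = 0.32975
u_B = half_width / sqrt(3) = 1.112 / sqrt(3) = 0.6420135
uc = sqrt(u_A^2 + u_B^2) = sqrt(0.32975^2 + 0.6420135^2) = 0.72174538
U = k * uc = 3 * 0.72174538
U = 2.1652

2.1652


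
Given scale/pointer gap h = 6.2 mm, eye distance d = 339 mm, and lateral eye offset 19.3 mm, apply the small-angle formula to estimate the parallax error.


error = h * offset / d
= 6.2 * 19.3 / 339
= 0.3530

0.3530


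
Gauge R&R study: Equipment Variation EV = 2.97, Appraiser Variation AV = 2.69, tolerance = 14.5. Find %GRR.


GRR = sqrt(EV^2 + AV^2) = sqrt(2.97^2 + 2.69^2) = 4.0071187
%GRR = GRR / tol * 100 = 4.0071187 / 14.5 * 100
%GRR = 27.6353

27.6353


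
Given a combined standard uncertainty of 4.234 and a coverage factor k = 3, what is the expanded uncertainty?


U = k * uc
U = 3 * 4.234
U = 12.7020

12.7020


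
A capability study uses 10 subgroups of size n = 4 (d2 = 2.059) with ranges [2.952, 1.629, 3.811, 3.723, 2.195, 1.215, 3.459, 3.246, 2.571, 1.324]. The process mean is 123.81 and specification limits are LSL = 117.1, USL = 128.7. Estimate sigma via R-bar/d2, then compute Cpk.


R_bar = (2.952 + 1.629 + 3.811 + 3.723 + 2.195 + 1.215 + 3.459 + 3.246 + 2.571 + 1.324) / 10 = 2.6125
sigma = R_bar / d2 = 2.6125 / 2.059 = 1.2688198
Cp = (USL - LSL)/(6*sigma) = (128.7 - 117.1)/(6*1.2688198) = 1.5237
Cpu = (128.7 - 123.81)/(3*1.2688198) = 1.2847
Cpl = (123.81 - 117.1)/(3*1.2688198) = 1.7628
Cpk = min(Cpu, Cpl) = 1.2847

1.2847


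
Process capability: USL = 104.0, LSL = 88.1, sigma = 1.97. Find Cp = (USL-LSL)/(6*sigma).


Cp = (USL - LSL) / (6 * sigma)
= (104.0 - 88.1) / (6 * 1.97)
= 15.9000 / 11.8200
= 1.3452

1.3452


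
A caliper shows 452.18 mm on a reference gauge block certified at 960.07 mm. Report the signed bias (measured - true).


Systematic error = measured - true
= 452.18 - 960.07
= -507.8900

-507.8900


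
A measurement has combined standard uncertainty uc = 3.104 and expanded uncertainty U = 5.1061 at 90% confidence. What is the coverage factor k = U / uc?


k = U / uc
k = 5.1061 / 3.104
k = 1.645

1.645


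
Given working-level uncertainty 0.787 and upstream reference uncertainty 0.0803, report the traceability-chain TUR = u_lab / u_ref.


TUR = u_lab / u_ref
= 0.787 / 0.0803
= 9.8007

9.8007


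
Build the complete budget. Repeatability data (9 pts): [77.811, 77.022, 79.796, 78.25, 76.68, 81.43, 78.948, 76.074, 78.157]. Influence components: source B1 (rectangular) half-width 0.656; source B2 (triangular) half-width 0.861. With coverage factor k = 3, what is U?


mean = (77.811 + 77.022 + 79.796 + 78.25 + 76.68 + 81.43 + 78.948 + 76.074 + 78.157) / 9 = 78.24088889
s = sqrt(sum((x - mean)^2)/(n-1)) = 1.6544713
u_A = s / sqrt(n) = 1.6544713 / sqrt(9) = 0.55149043
u_B1 = 0.656 / sqrt(3) = 0.37874178
u_B2 = 0.861 / sqrt(6) = 0.35150178
uc = sqrt(0.55149043^2 + 0.37874178^2 + 0.35150178^2) = 0.7557384
U = k * uc = 3 * 0.7557384
U = 2.2672

2.2672


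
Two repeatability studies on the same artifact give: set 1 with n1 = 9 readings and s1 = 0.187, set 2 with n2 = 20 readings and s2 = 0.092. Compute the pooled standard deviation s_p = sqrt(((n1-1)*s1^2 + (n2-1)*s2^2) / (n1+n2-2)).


s_p = sqrt(((n1-1)*s1^2 + (n2-1)*s2^2) / (n1+n2-2))
numerator = (9-1)*0.187^2 + (20-1)*0.092^2 = 0.279752 + 0.160816 = 0.440568
denominator = 9 + 20 - 2 = 27
s_p^2 = 0.440568 / 27 = 0.016317333
s_p = sqrt(0.016317333) = 0.1277

0.1277


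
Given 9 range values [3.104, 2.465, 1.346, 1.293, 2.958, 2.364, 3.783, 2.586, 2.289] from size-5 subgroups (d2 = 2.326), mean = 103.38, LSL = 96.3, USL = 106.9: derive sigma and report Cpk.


R_bar = (3.104 + 2.465 + 1.346 + 1.293 + 2.958 + 2.364 + 3.783 + 2.586 + 2.289) / 9 = 2.4653333
sigma = R_bar / d2 = 2.4653333 / 2.326 = 1.0599025
Cp = (USL - LSL)/(6*sigma) = (106.9 - 96.3)/(6*1.0599025) = 1.6668
Cpu = (106.9 - 103.38)/(3*1.0599025) = 1.1070
Cpl = (103.38 - 96.3)/(3*1.0599025) = 2.2266
Cpk = min(Cpu, Cpl) = 1.1070

1.1070


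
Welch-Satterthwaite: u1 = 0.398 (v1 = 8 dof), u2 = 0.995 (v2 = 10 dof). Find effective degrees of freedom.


uc = sqrt(u1^2 + u2^2) = sqrt(0.398^2 + 0.995^2) = 1.0716478
v_eff = uc^4 / (u1^4/v1 + u2^4/v2)
= 1.0716478^4 / (0.398^4/8 + 0.995^4/10)
= 1.3188892 / 0.10115143
v_eff = 13.0388

13.0388


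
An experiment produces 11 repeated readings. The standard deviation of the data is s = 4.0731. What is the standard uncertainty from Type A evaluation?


u_A = s / sqrt(n)
u_A = 4.0731 / sqrt(11)
u_A = 4.0731 / 3.3166248
u_A = 1.2281

1.2281


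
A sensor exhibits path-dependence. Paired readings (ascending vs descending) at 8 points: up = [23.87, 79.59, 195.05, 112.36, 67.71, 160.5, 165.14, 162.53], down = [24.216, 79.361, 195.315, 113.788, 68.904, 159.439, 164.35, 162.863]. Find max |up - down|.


|23.87 - 24.216| = 0.3460
|79.59 - 79.361| = 0.2290
|195.05 - 195.315| = 0.2650
|112.36 - 113.788| = 1.4280
|67.71 - 68.904| = 1.1940
|160.5 - 159.439| = 1.0610
|165.14 - 164.35| = 0.7900
|162.53 - 162.863| = 0.3330
hysteresis = max(diffs) = 1.4280

1.4280


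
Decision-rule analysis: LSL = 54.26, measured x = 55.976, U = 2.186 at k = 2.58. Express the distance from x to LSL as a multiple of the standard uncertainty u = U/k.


u = U / k = 2.186 / 2.58 = 0.84728682
margin = |LSL - x| = |54.26 - 55.976| = 1.716
z = margin / u = 1.716 / 0.84728682
z = 2.0253

2.0253


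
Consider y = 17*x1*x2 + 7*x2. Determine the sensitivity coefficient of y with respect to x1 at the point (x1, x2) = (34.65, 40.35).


y = 17*x1*x2 + 7*x2
dy/dx1 = 17*x2
Evaluate at x2 = 40.35: c1 = 17 * 40.35
c1 = 685.9500

685.9500


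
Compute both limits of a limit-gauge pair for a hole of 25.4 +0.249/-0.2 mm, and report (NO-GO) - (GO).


GO = nominal - lower_tol (smallest hole = maximum material condition)
GO = 25.4 - 0.2 = 25.2
NO-GO = nominal + upper_tol (largest hole = least material condition)
NO-GO = 25.4 + 0.249 = 25.649
spread = NO-GO - GO = 25.649 - 25.2 = 0.4490

0.4490


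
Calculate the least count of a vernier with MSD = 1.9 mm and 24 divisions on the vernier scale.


LC = MSD / n_div
= 1.9 / 24
= 0.0792

0.0792


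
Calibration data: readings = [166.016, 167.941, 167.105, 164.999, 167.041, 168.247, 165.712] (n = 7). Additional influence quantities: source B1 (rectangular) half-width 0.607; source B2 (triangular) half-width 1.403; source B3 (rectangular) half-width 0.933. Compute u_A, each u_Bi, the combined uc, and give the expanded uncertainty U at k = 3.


mean = (166.016 + 167.941 + 167.105 + 164.999 + 167.041 + 168.247 + 165.712) / 7 = 166.723
s = sqrt(sum((x - mean)^2)/(n-1)) = 1.1935447
u_A = s / sqrt(n) = 1.1935447 / sqrt(7) = 0.45111749
u_B1 = 0.607 / sqrt(3) = 0.35045161
u_B2 = 1.403 / sqrt(6) = 0.57277235
u_B3 = 0.933 / sqrt(3) = 0.5386678
uc = sqrt(0.45111749^2 + 0.35045161^2 + 0.57277235^2 + 0.5386678^2) = 0.97188193
U = k * uc = 3 * 0.97188193
U = 2.9156

2.9156


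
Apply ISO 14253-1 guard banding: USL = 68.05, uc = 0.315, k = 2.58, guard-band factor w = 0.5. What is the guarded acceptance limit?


U = k * uc = 2.58 * 0.315 = 0.8127
guard band g = w * U = 0.5 * 0.8127 = 0.40635
AL = USL - g = 68.05 - 0.40635
AL = 67.6436

67.6436


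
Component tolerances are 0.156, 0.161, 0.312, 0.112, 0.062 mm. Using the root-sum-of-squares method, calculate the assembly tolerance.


RSS = sqrt(0.156^2 + 0.161^2 + 0.312^2 + 0.112^2 + 0.062^2)
= sqrt(0.163989)
= 0.4050

0.4050


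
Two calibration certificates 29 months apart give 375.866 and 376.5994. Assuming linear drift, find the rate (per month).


rate = (v2 - v1) / months
= (376.5994 - 375.866) / 29
= 0.7334 / 29
= 0.0253

0.0253


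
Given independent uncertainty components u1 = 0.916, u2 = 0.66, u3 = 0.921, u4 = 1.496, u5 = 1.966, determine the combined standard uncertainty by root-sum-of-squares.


uc = sqrt(0.916^2 + 0.66^2 + 0.921^2 + 1.496^2 + 1.966^2)
uc = sqrt(8.226069)
uc = 2.8681

2.8681


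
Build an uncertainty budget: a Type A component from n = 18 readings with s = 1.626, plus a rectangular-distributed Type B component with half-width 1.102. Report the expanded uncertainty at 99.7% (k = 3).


u_A = s / sqrt(n) = 1.626 / sqrt(18) = 0.38325188
u_B = half_width / sqrt(3) = 1.102 / sqrt(3) = 0.63624
uc = sqrt(u_A^2 + u_B^2) = sqrt(0.38325188^2 + 0.63624^2) = 0.74275389
U = k * uc = 3 * 0.74275389
U = 2.2283

2.2283


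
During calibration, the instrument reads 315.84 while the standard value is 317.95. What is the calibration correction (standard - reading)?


Correction = standard - reading
= 317.95 - 315.84
= 2.1100

2.1100


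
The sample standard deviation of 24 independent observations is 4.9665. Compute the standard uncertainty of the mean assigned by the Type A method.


u_A = s / sqrt(n)
u_A = 4.9665 / sqrt(24)
u_A = 4.9665 / 4.8989795
u_A = 1.0138

1.0138


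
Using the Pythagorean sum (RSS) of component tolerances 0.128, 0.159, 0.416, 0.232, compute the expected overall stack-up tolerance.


RSS = sqrt(0.128^2 + 0.159^2 + 0.416^2 + 0.232^2)
= sqrt(0.268545)
= 0.5182

0.5182


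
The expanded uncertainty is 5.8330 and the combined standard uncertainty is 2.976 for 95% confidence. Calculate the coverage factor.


k = U / uc
k = 5.8330 / 2.976
k = 1.96

1.96


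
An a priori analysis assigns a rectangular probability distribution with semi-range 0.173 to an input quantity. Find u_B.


u_B = half_width / sqrt(3)
u_B = 0.173 / 1.7320508
u_B = 0.0999

0.0999


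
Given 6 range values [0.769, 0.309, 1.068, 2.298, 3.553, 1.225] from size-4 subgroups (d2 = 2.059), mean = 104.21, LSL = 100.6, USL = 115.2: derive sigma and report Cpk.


R_bar = (0.769 + 0.309 + 1.068 + 2.298 + 3.553 + 1.225) / 6 = 1.537
sigma = R_bar / d2 = 1.537 / 2.059 = 0.74647887
Cp = (USL - LSL)/(6*sigma) = (115.2 - 100.6)/(6*0.74647887) = 3.2597
Cpu = (115.2 - 104.21)/(3*0.74647887) = 4.9075
Cpl = (104.21 - 100.6)/(3*0.74647887) = 1.6120
Cpk = min(Cpu, Cpl) = 1.6120

1.6120


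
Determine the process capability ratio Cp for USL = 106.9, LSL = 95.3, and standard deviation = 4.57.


Cp = (USL - LSL) / (6 * sigma)
= (106.9 - 95.3) / (6 * 4.57)
= 11.6000 / 27.4200
= 0.4230

0.4230


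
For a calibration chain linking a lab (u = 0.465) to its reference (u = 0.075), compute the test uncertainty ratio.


TUR = u_lab / u_ref
= 0.465 / 0.075
= 6.2000

6.2000


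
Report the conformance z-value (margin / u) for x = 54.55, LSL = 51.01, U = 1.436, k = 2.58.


u = U / k = 1.436 / 2.58 = 0.55658915
margin = |LSL - x| = |51.01 - 54.55| = 3.54
z = margin / u = 3.54 / 0.55658915
z = 6.3602

6.3602


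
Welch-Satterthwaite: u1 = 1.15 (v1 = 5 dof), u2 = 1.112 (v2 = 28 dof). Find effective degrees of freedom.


uc = sqrt(u1^2 + u2^2) = sqrt(1.15^2 + 1.112^2) = 1.5997012
v_eff = uc^4 / (u1^4/v1 + u2^4/v2)
= 1.5997012^4 / (1.15^4/5 + 1.112^4/28)
= 6.5487058 / 0.40440986
v_eff = 16.1932

16.1932


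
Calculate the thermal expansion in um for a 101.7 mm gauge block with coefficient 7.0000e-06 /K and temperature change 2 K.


dL = L * alpha * dT
= 101.7 * 7.0000e-06 * 2
= 0.0014238 mm
dL_um = 0.0014238 * 1000 = 1.4238 um

1.4238


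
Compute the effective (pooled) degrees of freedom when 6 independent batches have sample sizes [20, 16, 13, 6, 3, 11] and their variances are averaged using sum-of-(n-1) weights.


nu = sum_i (n_i - 1)
nu = ((20 - 1) + (16 - 1) + (13 - 1) + (6 - 1) + (3 - 1) + (11 - 1))
nu = 19 + 15 + 12 + 5 + 2 + 10
nu = 63

63


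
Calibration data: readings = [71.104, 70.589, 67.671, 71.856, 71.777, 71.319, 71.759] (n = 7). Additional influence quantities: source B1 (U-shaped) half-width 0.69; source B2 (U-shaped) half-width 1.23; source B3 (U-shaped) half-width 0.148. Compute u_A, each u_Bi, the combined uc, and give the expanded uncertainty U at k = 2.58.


mean = (71.104 + 70.589 + 67.671 + 71.856 + 71.777 + 71.319 + 71.759) / 7 = 70.86785714
s = sqrt(sum((x - mean)^2)/(n-1)) = 1.480656
u_A = s / sqrt(n) = 1.480656 / sqrt(7) = 0.55963536
u_B1 = 0.69 / sqrt(2) = 0.48790368
u_B2 = 1.23 / sqrt(2) = 0.86974134
u_B3 = 0.148 / sqrt(2) = 0.1046518
uc = sqrt(0.55963536^2 + 0.48790368^2 + 0.86974134^2 + 0.1046518^2) = 1.1483221
U = k * uc = 2.58 * 1.1483221
U = 2.9627

2.9627


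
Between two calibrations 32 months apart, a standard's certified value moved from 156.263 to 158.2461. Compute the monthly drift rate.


rate = (v2 - v1) / months
= (158.2461 - 156.263) / 32
= 1.9831 / 32
= 0.0620

0.0620


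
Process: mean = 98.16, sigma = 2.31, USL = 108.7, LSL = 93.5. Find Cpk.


Cpu = (USL - mean) / (3*sigma) = (108.7 - 98.16) / (3*2.31) = 1.5209
Cpl = (mean - LSL) / (3*sigma) = (98.16 - 93.5) / (3*2.31) = 0.6724
Cpk = min(Cpu, Cpl) = 0.6724

0.6724


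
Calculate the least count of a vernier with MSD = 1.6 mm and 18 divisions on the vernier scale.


LC = MSD / n_div
= 1.6 / 18
= 0.0889

0.0889


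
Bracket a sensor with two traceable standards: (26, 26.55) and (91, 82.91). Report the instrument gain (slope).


slope = (y2 - y1) / (x2 - x1)
= (82.91 - 26.55) / (91 - 26)
= 56.3600 / 65
= 0.8671

0.8671


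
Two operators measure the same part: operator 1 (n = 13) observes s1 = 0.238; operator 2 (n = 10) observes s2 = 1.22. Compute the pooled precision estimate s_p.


s_p = sqrt(((n1-1)*s1^2 + (n2-1)*s2^2) / (n1+n2-2))
numerator = (13-1)*0.238^2 + (10-1)*1.22^2 = 0.679728 + 13.3956 = 14.075328
denominator = 13 + 10 - 2 = 21
s_p^2 = 14.075328 / 21 = 0.67025371
s_p = sqrt(0.67025371) = 0.8187

0.8187


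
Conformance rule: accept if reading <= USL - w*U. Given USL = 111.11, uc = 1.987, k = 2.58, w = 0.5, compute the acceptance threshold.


U = k * uc = 2.58 * 1.987 = 5.12646
guard band g = w * U = 0.5 * 5.12646 = 2.56323
AL = USL - g = 111.11 - 2.56323
AL = 108.5468

108.5468


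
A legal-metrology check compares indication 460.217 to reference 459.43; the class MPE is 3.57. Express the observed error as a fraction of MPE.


e = indication - reference = 460.217 - 459.43 = 0.7870
|e| = 0.7870
ratio = |e| / MPE = 0.7870 / 3.57
ratio = 0.2204

0.2204


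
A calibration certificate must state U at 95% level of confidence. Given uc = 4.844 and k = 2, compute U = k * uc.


U = k * uc
U = 2 * 4.844
U = 9.6880

9.6880


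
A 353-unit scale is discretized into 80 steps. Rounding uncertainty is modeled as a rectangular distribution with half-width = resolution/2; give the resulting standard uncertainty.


resolution = range / divisions
resolution = 353 / 80 = 4.4125
u_res = resolution / (2*sqrt(3))
u_res = 4.4125 / 3.4641016
u_res = 1.2738

1.2738


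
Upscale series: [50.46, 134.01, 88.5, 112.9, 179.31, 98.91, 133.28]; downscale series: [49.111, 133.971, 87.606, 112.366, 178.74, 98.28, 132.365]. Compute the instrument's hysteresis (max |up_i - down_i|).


|50.46 - 49.111| = 1.3490
|134.01 - 133.971| = 0.0390
|88.5 - 87.606| = 0.8940
|112.9 - 112.366| = 0.5340
|179.31 - 178.74| = 0.5700
|98.91 - 98.28| = 0.6300
|133.28 - 132.365| = 0.9150
hysteresis = max(diffs) = 1.3490

1.3490


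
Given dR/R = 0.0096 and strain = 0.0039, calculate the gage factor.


GF = (dR/R) / epsilon
= 0.0096 / 0.0039
= 2.4615

2.4615


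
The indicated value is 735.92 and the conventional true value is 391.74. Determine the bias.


Systematic error = measured - true
= 735.92 - 391.74
= 344.1800

344.1800


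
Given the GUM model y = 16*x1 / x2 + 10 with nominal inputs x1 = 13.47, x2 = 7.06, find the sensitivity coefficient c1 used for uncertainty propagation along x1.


y = 16*x1 / x2 + 10
dy/dx1 = 16/x2
Evaluate at x2 = 7.06: c1 = 16 / 7.06
c1 = 2.2663

2.2663


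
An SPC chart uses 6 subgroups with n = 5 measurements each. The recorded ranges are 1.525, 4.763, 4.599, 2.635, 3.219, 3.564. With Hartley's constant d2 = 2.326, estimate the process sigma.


R_bar = (1.525 + 4.763 + 4.599 + 2.635 + 3.219 + 3.564) / 6
R_bar = 20.305 / 6 = 3.3841667
sigma_hat = R_bar / d2 = 3.3841667 / 2.326 = 1.4549

1.4549


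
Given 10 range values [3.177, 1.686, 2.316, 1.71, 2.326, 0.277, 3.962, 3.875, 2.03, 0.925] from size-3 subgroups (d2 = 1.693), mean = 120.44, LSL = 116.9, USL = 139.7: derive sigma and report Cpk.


R_bar = (3.177 + 1.686 + 2.316 + 1.71 + 2.326 + 0.277 + 3.962 + 3.875 + 2.03 + 0.925) / 10 = 2.2284
sigma = R_bar / d2 = 2.2284 / 1.693 = 1.3162434
Cp = (USL - LSL)/(6*sigma) = (139.7 - 116.9)/(6*1.3162434) = 2.8870
Cpu = (139.7 - 120.44)/(3*1.3162434) = 4.8775
Cpl = (120.44 - 116.9)/(3*1.3162434) = 0.8965
Cpk = min(Cpu, Cpl) = 0.8965

0.8965


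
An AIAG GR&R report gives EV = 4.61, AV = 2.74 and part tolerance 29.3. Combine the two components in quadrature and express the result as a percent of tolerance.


GRR = sqrt(EV^2 + AV^2) = sqrt(4.61^2 + 2.74^2) = 5.3628071
%GRR = GRR / tol * 100 = 5.3628071 / 29.3 * 100
%GRR = 18.3031

18.3031


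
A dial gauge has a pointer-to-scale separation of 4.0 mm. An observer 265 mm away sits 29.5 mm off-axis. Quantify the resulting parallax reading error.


error = h * offset / d
= 4.0 * 29.5 / 265
= 0.4453

0.4453


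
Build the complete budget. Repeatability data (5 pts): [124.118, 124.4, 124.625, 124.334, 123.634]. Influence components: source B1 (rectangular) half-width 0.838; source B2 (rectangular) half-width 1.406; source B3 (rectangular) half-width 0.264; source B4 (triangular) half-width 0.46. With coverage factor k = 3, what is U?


mean = (124.118 + 124.4 + 124.625 + 124.334 + 123.634) / 5 = 124.2222
s = sqrt(sum((x - mean)^2)/(n-1)) = 0.37523219
u_A = s / sqrt(n) = 0.37523219 / sqrt(5) = 0.16780894
u_B1 = 0.838 / sqrt(3) = 0.48381953
u_B2 = 1.406 / sqrt(3) = 0.81175448
u_B3 = 0.264 / sqrt(3) = 0.15242047
u_B4 = 0.46 / sqrt(6) = 0.18779421
uc = sqrt(0.16780894^2 + 0.48381953^2 + 0.81175448^2 + 0.15242047^2 + 0.18779421^2) = 0.98979047
U = k * uc = 3 * 0.98979047
U = 2.9694

2.9694


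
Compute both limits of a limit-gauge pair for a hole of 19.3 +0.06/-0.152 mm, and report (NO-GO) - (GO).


GO = nominal - lower_tol (smallest hole = maximum material condition)
GO = 19.3 - 0.152 = 19.148
NO-GO = nominal + upper_tol (largest hole = least material condition)
NO-GO = 19.3 + 0.06 = 19.36
spread = NO-GO - GO = 19.36 - 19.148 = 0.2120

0.2120


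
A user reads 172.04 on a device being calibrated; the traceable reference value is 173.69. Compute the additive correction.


Correction = standard - reading
= 173.69 - 172.04
= 1.6500

1.6500


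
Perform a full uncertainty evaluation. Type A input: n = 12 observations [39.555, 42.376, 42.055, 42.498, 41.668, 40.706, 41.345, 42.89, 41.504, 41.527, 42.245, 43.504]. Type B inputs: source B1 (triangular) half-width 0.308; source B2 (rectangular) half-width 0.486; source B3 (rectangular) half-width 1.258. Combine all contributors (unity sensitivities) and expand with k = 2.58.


mean = (39.555 + 42.376 + 42.055 + 42.498 + 41.668 + 40.706 + 41.345 + 42.89 + 41.504 + 41.527 + 42.245 + 43.504) / 12 = 41.82275
s = sqrt(sum((x - mean)^2)/(n-1)) = 1.03533
u_A = s / sqrt(n) = 1.03533 / sqrt(12) = 0.29887403
u_B1 = 0.308 / sqrt(6) = 0.12574047
u_B2 = 0.486 / sqrt(3) = 0.28059223
u_B3 = 1.258 / sqrt(3) = 0.72630664
uc = sqrt(0.29887403^2 + 0.12574047^2 + 0.28059223^2 + 0.72630664^2) = 0.8434392
U = k * uc = 2.58 * 0.8434392
U = 2.1761

2.1761


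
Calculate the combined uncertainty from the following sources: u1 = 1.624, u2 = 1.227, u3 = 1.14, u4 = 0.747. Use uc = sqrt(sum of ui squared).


uc = sqrt(1.624^2 + 1.227^2 + 1.14^2 + 0.747^2)
uc = sqrt(6.000514)
uc = 2.4496

2.4496


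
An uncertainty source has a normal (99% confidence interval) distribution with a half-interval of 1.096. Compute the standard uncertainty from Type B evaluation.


u_B = half_width / 2.576
u_B = 1.096 / 2.576
u_B = 0.4255

0.4255


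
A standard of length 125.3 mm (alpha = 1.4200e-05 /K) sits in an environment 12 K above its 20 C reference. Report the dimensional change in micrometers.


dL = L * alpha * dT
= 125.3 * 1.4200e-05 * 12
= 0.0213511 mm
dL_um = 0.0213511 * 1000 = 21.3511 um

21.3511


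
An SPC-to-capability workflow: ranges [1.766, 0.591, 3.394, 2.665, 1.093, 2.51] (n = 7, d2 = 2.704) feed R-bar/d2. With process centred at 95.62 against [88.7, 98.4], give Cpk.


R_bar = (1.766 + 0.591 + 3.394 + 2.665 + 1.093 + 2.51) / 6 = 2.0031667
sigma = R_bar / d2 = 2.0031667 / 2.704 = 0.74081609
Cp = (USL - LSL)/(6*sigma) = (98.4 - 88.7)/(6*0.74081609) = 2.1823
Cpu = (98.4 - 95.62)/(3*0.74081609) = 1.2509
Cpl = (95.62 - 88.7)/(3*0.74081609) = 3.1137
Cpk = min(Cpu, Cpl) = 1.2509

1.2509


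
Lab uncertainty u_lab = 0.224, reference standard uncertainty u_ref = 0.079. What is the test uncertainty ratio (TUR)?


TUR = u_lab / u_ref
= 0.224 / 0.079
= 2.8354

2.8354


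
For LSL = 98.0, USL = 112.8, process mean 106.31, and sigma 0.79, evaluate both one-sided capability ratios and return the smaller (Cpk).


Cpu = (USL - mean) / (3*sigma) = (112.8 - 106.31) / (3*0.79) = 2.7384
Cpl = (mean - LSL) / (3*sigma) = (106.31 - 98.0) / (3*0.79) = 3.5063
Cpk = min(Cpu, Cpl) = 2.7384

2.7384


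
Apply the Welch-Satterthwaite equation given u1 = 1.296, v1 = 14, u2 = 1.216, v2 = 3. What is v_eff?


uc = sqrt(u1^2 + u2^2) = sqrt(1.296^2 + 1.216^2) = 1.7771528
v_eff = uc^4 / (u1^4/v1 + u2^4/v2)
= 1.7771528^4 / (1.296^4/14 + 1.216^4/3)
= 9.9746825 / 0.93031571
v_eff = 10.7218

10.7218


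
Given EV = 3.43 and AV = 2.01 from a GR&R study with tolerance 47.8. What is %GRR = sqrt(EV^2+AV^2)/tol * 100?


GRR = sqrt(EV^2 + AV^2) = sqrt(3.43^2 + 2.01^2) = 3.9755503
%GRR = GRR / tol * 100 = 3.9755503 / 47.8 * 100
%GRR = 8.3171

8.3171


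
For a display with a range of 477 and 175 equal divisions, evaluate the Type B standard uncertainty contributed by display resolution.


resolution = range / divisions
resolution = 477 / 175 = 2.7257143
u_res = resolution / (2*sqrt(3))
u_res = 2.7257143 / 3.4641016
u_res = 0.7868

0.7868


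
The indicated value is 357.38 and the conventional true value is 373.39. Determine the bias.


Systematic error = measured - true
= 357.38 - 373.39
= -16.0100

-16.0100


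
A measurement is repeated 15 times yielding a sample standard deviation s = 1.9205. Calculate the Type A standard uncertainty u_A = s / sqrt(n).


u_A = s / sqrt(n)
u_A = 1.9205 / sqrt(15)
u_A = 1.9205 / 3.8729833
u_A = 0.4959

0.4959


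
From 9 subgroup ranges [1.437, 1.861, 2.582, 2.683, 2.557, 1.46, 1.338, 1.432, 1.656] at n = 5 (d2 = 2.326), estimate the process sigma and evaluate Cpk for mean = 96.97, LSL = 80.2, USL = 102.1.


R_bar = (1.437 + 1.861 + 2.582 + 2.683 + 2.557 + 1.46 + 1.338 + 1.432 + 1.656) / 9 = 1.8895556
sigma = R_bar / d2 = 1.8895556 / 2.326 = 0.81236268
Cp = (USL - LSL)/(6*sigma) = (102.1 - 80.2)/(6*0.81236268) = 4.4931
Cpu = (102.1 - 96.97)/(3*0.81236268) = 2.1050
Cpl = (96.97 - 80.2)/(3*0.81236268) = 6.8812
Cpk = min(Cpu, Cpl) = 2.1050

2.1050


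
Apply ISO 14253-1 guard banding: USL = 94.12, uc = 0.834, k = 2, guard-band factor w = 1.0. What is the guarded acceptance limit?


U = k * uc = 2 * 0.834 = 1.668
guard band g = w * U = 1.0 * 1.668 = 1.668
AL = USL - g = 94.12 - 1.668
AL = 92.4520

92.4520


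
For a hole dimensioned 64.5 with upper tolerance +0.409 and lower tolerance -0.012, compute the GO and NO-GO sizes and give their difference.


GO = nominal - lower_tol (smallest hole = maximum material condition)
GO = 64.5 - 0.012 = 64.488
NO-GO = nominal + upper_tol (largest hole = least material condition)
NO-GO = 64.5 + 0.409 = 64.909
spread = NO-GO - GO = 64.909 - 64.488 = 0.4210

0.4210


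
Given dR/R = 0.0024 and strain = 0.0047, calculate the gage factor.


GF = (dR/R) / epsilon
= 0.0024 / 0.0047
= 0.5106

0.5106


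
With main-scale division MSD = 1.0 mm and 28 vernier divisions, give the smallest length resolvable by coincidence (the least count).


LC = MSD / n_div
= 1.0 / 28
= 0.0357

0.0357


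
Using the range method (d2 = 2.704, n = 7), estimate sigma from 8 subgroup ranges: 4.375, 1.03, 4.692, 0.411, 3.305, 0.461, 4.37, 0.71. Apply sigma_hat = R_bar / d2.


R_bar = (4.375 + 1.03 + 4.692 + 0.411 + 3.305 + 0.461 + 4.37 + 0.71) / 8
R_bar = 19.354 / 8 = 2.41925
sigma_hat = R_bar / d2 = 2.41925 / 2.704 = 0.8947

0.8947


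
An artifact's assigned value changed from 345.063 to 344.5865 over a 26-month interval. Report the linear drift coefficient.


rate = (v2 - v1) / months
= (344.5865 - 345.063) / 26
= -0.4765 / 26
= -0.0183

-0.0183


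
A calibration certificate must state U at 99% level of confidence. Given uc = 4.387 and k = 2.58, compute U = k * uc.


U = k * uc
U = 2.58 * 4.387
U = 11.3185

11.3185


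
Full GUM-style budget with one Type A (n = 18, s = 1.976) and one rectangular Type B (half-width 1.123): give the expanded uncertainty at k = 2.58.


u_A = s / sqrt(n) = 1.976 / sqrt(18) = 0.46574767
u_B = half_width / sqrt(3) = 1.123 / sqrt(3) = 0.64836435
uc = sqrt(u_A^2 + u_B^2) = sqrt(0.46574767^2 + 0.64836435^2) = 0.79830898
U = k * uc = 2.58 * 0.79830898
U = 2.0596

2.0596


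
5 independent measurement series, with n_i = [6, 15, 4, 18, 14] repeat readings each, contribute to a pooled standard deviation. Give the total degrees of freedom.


nu = sum_i (n_i - 1)
nu = ((6 - 1) + (15 - 1) + (4 - 1) + (18 - 1) + (14 - 1))
nu = 5 + 14 + 3 + 17 + 13
nu = 52

52


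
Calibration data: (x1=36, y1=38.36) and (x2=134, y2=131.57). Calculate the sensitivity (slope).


slope = (y2 - y1) / (x2 - x1)
= (131.57 - 38.36) / (134 - 36)
= 93.2100 / 98
= 0.9511

0.9511


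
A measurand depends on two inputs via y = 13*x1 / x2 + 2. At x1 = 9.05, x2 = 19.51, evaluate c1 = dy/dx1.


y = 13*x1 / x2 + 2
dy/dx1 = 13/x2
Evaluate at x2 = 19.51: c1 = 13 / 19.51
c1 = 0.6663

0.6663


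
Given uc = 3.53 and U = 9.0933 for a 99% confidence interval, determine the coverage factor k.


k = U / uc
k = 9.0933 / 3.53
k = 2.576

2.576


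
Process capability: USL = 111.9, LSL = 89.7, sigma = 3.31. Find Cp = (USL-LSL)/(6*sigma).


Cp = (USL - LSL) / (6 * sigma)
= (111.9 - 89.7) / (6 * 3.31)
= 22.2000 / 19.8600
= 1.1178

1.1178


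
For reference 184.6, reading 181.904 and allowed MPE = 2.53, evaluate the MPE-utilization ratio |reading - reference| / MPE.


e = indication - reference = 181.904 - 184.6 = -2.6960
|e| = 2.6960
ratio = |e| / MPE = 2.6960 / 2.53
ratio = 1.0656

1.0656


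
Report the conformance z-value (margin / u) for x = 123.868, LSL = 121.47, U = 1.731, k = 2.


u = U / k = 1.731 / 2 = 0.8655
margin = |LSL - x| = |121.47 - 123.868| = 2.398
z = margin / u = 2.398 / 0.8655
z = 2.7707

2.7707


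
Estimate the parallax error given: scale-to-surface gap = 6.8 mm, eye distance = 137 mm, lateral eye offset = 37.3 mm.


error = h * offset / d
= 6.8 * 37.3 / 137
= 1.8514

1.8514


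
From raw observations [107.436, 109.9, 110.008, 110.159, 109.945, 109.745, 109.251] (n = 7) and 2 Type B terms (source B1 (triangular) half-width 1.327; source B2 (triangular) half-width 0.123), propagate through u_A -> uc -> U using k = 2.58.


mean = (107.436 + 109.9 + 110.008 + 110.159 + 109.945 + 109.745 + 109.251) / 7 = 109.492
s = sqrt(sum((x - mean)^2)/(n-1)) = 0.95149391
u_A = s / sqrt(n) = 0.95149391 / sqrt(7) = 0.35963089
u_B1 = 1.327 / sqrt(6) = 0.54174548
u_B2 = 0.123 / sqrt(6) = 0.05021454
uc = sqrt(0.35963089^2 + 0.54174548^2 + 0.05021454^2) = 0.65218406
U = k * uc = 2.58 * 0.65218406
U = 1.6826

1.6826


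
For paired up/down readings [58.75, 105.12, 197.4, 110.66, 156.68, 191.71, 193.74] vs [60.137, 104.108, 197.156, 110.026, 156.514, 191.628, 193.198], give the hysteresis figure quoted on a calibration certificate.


|58.75 - 60.137| = 1.3870
|105.12 - 104.108| = 1.0120
|197.4 - 197.156| = 0.2440
|110.66 - 110.026| = 0.6340
|156.68 - 156.514| = 0.1660
|191.71 - 191.628| = 0.0820
|193.74 - 193.198| = 0.5420
hysteresis = max(diffs) = 1.3870

1.3870


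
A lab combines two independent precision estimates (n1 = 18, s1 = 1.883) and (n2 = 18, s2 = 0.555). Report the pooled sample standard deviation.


s_p = sqrt(((n1-1)*s1^2 + (n2-1)*s2^2) / (n1+n2-2))
numerator = (18-1)*1.883^2 + (18-1)*0.555^2 = 60.276713 + 5.236425 = 65.513138
denominator = 18 + 18 - 2 = 34
s_p^2 = 65.513138 / 34 = 1.926857
s_p = sqrt(1.926857) = 1.3881

1.3881


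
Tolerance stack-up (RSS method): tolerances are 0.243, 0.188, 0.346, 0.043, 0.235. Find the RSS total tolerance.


RSS = sqrt(0.243^2 + 0.188^2 + 0.346^2 + 0.043^2 + 0.235^2)
= sqrt(0.271183)
= 0.5208

0.5208


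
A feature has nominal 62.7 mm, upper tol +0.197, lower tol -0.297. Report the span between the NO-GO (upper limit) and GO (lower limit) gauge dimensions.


GO = nominal - lower_tol (smallest hole = maximum material condition)
GO = 62.7 - 0.297 = 62.403
NO-GO = nominal + upper_tol (largest hole = least material condition)
NO-GO = 62.7 + 0.197 = 62.897
spread = NO-GO - GO = 62.897 - 62.403 = 0.4940

0.4940


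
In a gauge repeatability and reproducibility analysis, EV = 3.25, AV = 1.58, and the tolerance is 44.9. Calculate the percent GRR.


GRR = sqrt(EV^2 + AV^2) = sqrt(3.25^2 + 1.58^2) = 3.61371
%GRR = GRR / tol * 100 = 3.61371 / 44.9 * 100
%GRR = 8.0484

8.0484


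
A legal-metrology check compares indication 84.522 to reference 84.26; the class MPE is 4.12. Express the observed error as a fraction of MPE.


e = indication - reference = 84.522 - 84.26 = 0.2620
|e| = 0.2620
ratio = |e| / MPE = 0.2620 / 4.12
ratio = 0.0636

0.0636


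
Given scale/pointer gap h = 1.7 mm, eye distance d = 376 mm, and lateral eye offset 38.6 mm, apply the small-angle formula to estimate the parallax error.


error = h * offset / d
= 1.7 * 38.6 / 376
= 0.1745

0.1745


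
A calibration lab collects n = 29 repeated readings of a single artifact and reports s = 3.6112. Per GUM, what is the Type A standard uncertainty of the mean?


u_A = s / sqrt(n)
u_A = 3.6112 / sqrt(29)
u_A = 3.6112 / 5.3851648
u_A = 0.6706

0.6706


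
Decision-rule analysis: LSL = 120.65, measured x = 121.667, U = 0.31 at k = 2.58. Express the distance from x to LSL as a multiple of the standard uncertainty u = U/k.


u = U / k = 0.31 / 2.58 = 0.12015504
margin = |LSL - x| = |120.65 - 121.667| = 1.017
z = margin / u = 1.017 / 0.12015504
z = 8.4641

8.4641


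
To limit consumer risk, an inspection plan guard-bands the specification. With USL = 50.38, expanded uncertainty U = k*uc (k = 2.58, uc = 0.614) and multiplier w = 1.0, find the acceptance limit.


U = k * uc = 2.58 * 0.614 = 1.58412
guard band g = w * U = 1.0 * 1.58412 = 1.58412
AL = USL - g = 50.38 - 1.58412
AL = 48.7959

48.7959


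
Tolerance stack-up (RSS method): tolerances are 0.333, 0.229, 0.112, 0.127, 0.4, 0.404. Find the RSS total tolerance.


RSS = sqrt(0.333^2 + 0.229^2 + 0.112^2 + 0.127^2 + 0.4^2 + 0.404^2)
= sqrt(0.515219)
= 0.7178

0.7178


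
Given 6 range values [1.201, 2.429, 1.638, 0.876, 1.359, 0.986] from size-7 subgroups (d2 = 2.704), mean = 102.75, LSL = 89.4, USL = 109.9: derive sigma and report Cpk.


R_bar = (1.201 + 2.429 + 1.638 + 0.876 + 1.359 + 0.986) / 6 = 1.4148333
sigma = R_bar / d2 = 1.4148333 / 2.704 = 0.52323717
Cp = (USL - LSL)/(6*sigma) = (109.9 - 89.4)/(6*0.52323717) = 6.5299
Cpu = (109.9 - 102.75)/(3*0.52323717) = 4.5550
Cpl = (102.75 - 89.4)/(3*0.52323717) = 8.5047
Cpk = min(Cpu, Cpl) = 4.5550

4.5550


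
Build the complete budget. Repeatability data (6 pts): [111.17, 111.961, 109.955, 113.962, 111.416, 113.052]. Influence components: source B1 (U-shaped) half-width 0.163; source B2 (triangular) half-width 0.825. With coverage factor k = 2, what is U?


mean = (111.17 + 111.961 + 109.955 + 113.962 + 111.416 + 113.052) / 6 = 111.9193333
s = sqrt(sum((x - mean)^2)/(n-1)) = 1.4234189
u_A = s / sqrt(n) = 1.4234189 / sqrt(6) = 0.58110833
u_B1 = 0.163 / sqrt(2) = 0.11525841
u_B2 = 0.825 / sqrt(6) = 0.33680484
uc = sqrt(0.58110833^2 + 0.11525841^2 + 0.33680484^2) = 0.68147553
U = k * uc = 2 * 0.68147553
U = 1.3630

1.3630


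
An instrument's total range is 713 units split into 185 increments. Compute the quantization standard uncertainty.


resolution = range / divisions
resolution = 713 / 185 = 3.8540541
u_res = resolution / (2*sqrt(3))
u_res = 3.8540541 / 3.4641016
u_res = 1.1126

1.1126


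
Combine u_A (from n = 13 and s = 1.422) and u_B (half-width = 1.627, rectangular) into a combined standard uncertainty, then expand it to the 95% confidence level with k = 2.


u_A = s / sqrt(n) = 1.422 / sqrt(13) = 0.39439184
u_B = half_width / sqrt(3) = 1.627 / sqrt(3) = 0.93934889
uc = sqrt(u_A^2 + u_B^2) = sqrt(0.39439184^2 + 0.93934889^2) = 1.0187842
U = k * uc = 2 * 1.0187842
U = 2.0376

2.0376
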